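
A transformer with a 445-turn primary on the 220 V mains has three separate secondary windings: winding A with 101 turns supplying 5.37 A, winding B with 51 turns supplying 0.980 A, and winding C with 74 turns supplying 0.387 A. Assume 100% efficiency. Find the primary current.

I_p ≈ 1.40 A

V_A = 220 × 101/445 = 49.933 V; V_B = 220 × 51/445 = 25.213 V; V_C = 220 × 74/445 = 36.584 V.
P_out = V_A I_A + V_B I_B + V_C I_C = 49.933×5.37 + 25.213×0.980 + 36.584×0.387 = 268.14 + 24.709 + 14.158 = 307.01 W.
Ideal ⇒ P_in = P_out, so I_p = P_out/V_p = 307.01/220 = 1.40 A.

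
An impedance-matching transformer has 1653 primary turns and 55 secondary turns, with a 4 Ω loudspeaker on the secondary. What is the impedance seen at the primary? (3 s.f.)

Z_p = (N_p/N_s)² × Z_s = (1653/55)² × 4 = 3610 Ω.

Z_p ≈ 3610 Ω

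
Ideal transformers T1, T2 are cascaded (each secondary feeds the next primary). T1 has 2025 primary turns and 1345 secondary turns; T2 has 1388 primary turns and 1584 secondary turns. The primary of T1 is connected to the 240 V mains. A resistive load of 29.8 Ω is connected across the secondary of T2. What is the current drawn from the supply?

Secondary of T1: V = 240.00 × 1345/2025 = 159.41 V.
Secondary of T2: V = 159.41 × 1584/1388 = 181.92 V.
I_load = 181.92/29.8 = 6.1046 A, so P_out = 181.92 × 6.1046 = 1110.5 W.
All ideal ⇒ P_in = P_out, so I_supply = 1110.5/240 = 4.63 A.

I_supply ≈ 4.63 A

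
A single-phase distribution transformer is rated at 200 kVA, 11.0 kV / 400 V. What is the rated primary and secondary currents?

I_p ≈ 18.2 A, I_s ≈ 500 A

I_p = S/V_p = 200000/11000 = 18.2 A.
I_s = S/V_s = 200000/400 = 500 A.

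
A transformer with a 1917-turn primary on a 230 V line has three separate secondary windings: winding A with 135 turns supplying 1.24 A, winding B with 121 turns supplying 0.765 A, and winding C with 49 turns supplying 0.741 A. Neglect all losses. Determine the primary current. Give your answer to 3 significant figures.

V_A = 230 × 135/1917 = 16.197 V; V_B = 230 × 121/1917 = 14.517 V; V_C = 230 × 49/1917 = 5.8790 V.
P_out = V_A I_A + V_B I_B + V_C I_C = 16.197×1.24 + 14.517×0.765 + 5.8790×0.741 = 20.085 + 11.106 + 4.3563 = 35.547 W.
Ideal ⇒ P_in = P_out, so I_p = P_out/V_p = 35.547/230 = 0.155 A.

I_p ≈ 0.155 A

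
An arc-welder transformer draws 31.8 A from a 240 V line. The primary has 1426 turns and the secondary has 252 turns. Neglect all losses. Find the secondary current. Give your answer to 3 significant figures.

I_s ≈ 180 A

I_s/I_p = N_p/N_s, so I_s = 31.8 × 1426/252 = 180 A.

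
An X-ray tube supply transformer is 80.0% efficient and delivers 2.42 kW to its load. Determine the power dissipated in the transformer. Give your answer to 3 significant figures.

P_loss ≈ 605 W

P_in = P_out/η = 2420/0.800 = 3025.00 W.
P_loss = P_in − P_out = 3025.00 − 2420 = 605 W.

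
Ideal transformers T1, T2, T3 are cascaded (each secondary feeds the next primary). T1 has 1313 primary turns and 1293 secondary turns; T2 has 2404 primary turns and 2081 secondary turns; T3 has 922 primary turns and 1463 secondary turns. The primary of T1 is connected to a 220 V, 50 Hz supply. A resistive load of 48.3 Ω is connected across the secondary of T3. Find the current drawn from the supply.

After T1: V = 220.00 × 1293/1313 = 216.65 V.
After T2: V = 216.65 × 2081/2404 = 187.54 V.
After T3: V = 187.54 × 1463/922 = 297.58 V.
I_load = 297.58/48.3 = 6.1611 A, so P_out = 297.58 × 6.1611 = 1833.4 W.
All ideal ⇒ P_in = P_out, so I_supply = 1833.4/220 = 8.33 A.

I_supply ≈ 8.33 A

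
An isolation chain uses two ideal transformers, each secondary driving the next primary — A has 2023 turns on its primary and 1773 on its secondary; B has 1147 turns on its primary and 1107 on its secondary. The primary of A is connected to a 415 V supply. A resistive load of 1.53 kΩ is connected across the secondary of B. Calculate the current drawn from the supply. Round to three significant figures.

After A: V = 415.00 × 1773/2023 = 363.71 V.
After B: V = 363.71 × 1107/1147 = 351.03 V.
I_load = 351.03/1530 = 0.22943 A, so P_out = 351.03 × 0.22943 = 80.538 W.
All ideal ⇒ P_in = P_out, so I_supply = 80.538/415 = 0.194 A.

I_supply ≈ 0.194 A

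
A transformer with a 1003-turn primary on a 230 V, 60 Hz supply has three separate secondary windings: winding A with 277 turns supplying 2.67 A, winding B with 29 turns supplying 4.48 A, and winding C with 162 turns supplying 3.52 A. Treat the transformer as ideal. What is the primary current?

I_p ≈ 1.44 A

V_A = 230 × 277/1003 = 63.519 V; V_B = 230 × 29/1003 = 6.6500 V; V_C = 230 × 162/1003 = 37.149 V.
P_out = V_A I_A + V_B I_B + V_C I_C = 63.519×2.67 + 6.6500×4.48 + 37.149×3.52 = 169.60 + 29.792 + 130.76 = 330.15 W.
Ideal ⇒ P_in = P_out, so I_p = P_out/V_p = 330.15/230 = 1.44 A.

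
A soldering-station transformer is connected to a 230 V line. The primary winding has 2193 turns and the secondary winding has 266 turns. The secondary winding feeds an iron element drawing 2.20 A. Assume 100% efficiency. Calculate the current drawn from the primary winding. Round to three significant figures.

I_p ≈ 0.267 A

For an ideal transformer I_p N_p = I_s N_s, so I_p = 2.20 × 266/2193 = 0.267 A.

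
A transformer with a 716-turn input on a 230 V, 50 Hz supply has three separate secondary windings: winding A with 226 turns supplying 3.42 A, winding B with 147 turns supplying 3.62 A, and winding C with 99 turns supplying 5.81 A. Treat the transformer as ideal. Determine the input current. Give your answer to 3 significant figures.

V_A = 230 × 226/716 = 72.598 V; V_B = 230 × 147/716 = 47.221 V; V_C = 230 × 99/716 = 31.802 V.
P_out = V_A I_A + V_B I_B + V_C I_C = 72.598×3.42 + 47.221×3.62 + 31.802×5.81 = 248.28 + 170.94 + 184.77 = 603.99 W.
Ideal ⇒ P_in = P_out, so I_in = P_out/V_in = 603.99/230 = 2.63 A.

I_in ≈ 2.63 A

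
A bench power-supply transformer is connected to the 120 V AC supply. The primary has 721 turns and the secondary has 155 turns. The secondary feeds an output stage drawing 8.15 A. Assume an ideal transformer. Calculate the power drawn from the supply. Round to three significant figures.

I_p = I_s × N_s/N_p = 8.15 × 155/721 = 1.7521 A.
P = V_p I_p = 120 × 1.7521 = 210 W.

P ≈ 210 W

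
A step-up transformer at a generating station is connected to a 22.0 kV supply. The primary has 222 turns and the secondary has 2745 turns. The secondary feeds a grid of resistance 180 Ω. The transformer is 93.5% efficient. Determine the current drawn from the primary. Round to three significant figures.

V_s = 22000 × 2745/222 = 272030 V.
I_s = V_s/R = 272030/180 = 1511.3 A.
P_out = V_s I_s = 272030 × 1511.3 = 4.1110×10^8 W.
P_in = P_out/η = 4.1110×10^8/0.935 = 4.3968×10^8 W.
I_p = P_in/V_p = 4.3968×10^8/22000 = 20000 A.

I_p ≈ 20000 A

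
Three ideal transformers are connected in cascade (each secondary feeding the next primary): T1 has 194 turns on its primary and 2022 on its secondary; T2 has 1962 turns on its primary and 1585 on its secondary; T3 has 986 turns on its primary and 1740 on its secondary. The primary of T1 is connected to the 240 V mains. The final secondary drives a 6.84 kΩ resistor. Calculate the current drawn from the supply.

After T1: V = 240.00 × 2022/194 = 2501.4 V.
After T2: V = 2501.4 × 1585/1962 = 2020.8 V.
After T3: V = 2020.8 × 1740/986 = 3566.1 V.
I_load = 3566.1/6840 = 0.52136 A, so P_out = 3566.1 × 0.52136 = 1859.2 W.
All ideal ⇒ P_in = P_out, so I_supply = 1859.2/240 = 7.75 A.

I_supply ≈ 7.75 A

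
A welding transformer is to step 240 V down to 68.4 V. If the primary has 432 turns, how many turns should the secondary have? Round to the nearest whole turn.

N_s/N_p = V_s/V_p, so N_s = 432 × 68.4/240 = 123.1 ≈ 123 turns.

N_s = 123 turns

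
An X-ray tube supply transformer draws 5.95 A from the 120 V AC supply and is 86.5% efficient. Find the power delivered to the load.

P_in = V_p I_p = 120 × 5.95 = 714.00 W.
P_out = η P_in = 0.865 × 714.00 = 618 W.

P_out ≈ 618 W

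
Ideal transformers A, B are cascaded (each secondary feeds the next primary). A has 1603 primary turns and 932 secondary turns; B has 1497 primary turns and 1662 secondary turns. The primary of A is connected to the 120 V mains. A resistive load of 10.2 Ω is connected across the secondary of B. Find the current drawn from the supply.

After A: V = 120.00 × 932/1603 = 69.769 V.
After B: V = 69.769 × 1662/1497 = 77.459 V.
I_load = 77.459/10.2 = 7.5940 A, so P_out = 77.459 × 7.5940 = 588.23 W.
All ideal ⇒ P_in = P_out, so I_supply = 588.23/120 = 4.90 A.

I_supply ≈ 4.90 A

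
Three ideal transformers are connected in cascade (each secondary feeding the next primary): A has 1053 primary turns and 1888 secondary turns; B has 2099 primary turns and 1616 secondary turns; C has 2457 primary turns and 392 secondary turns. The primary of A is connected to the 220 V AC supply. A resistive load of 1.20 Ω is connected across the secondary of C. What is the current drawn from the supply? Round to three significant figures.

I_supply ≈ 8.89 A

Secondary of A: V = 220.00 × 1888/1053 = 394.45 V.
Secondary of B: V = 394.45 × 1616/2099 = 303.69 V.
Secondary of C: V = 303.69 × 392/2457 = 48.451 V.
I_load = 48.451/1.20 = 40.376 A, so P_out = 48.451 × 40.376 = 1956.3 W.
All ideal ⇒ P_in = P_out, so I_supply = 1956.3/220 = 8.89 A.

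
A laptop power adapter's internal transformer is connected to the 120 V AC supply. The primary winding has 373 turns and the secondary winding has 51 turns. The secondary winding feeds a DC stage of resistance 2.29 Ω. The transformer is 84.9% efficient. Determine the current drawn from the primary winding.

I_p ≈ 1.15 A

V_s = 120 × 51/373 = 16.408 V.
I_s = V_s/R = 16.408/2.29 = 7.1649 A.
P_out = V_s I_s = 16.408 × 7.1649 = 117.56 W.
P_in = P_out/η = 117.56/0.849 = 138.47 W.
I_p = P_in/V_p = 138.47/120 = 1.15 A.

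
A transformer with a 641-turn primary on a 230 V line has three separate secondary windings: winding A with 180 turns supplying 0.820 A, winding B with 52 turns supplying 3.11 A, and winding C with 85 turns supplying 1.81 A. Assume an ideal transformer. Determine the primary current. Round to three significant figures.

I_p ≈ 0.723 A

V_A = 230 × 180/641 = 64.587 V; V_B = 230 × 52/641 = 18.658 V; V_C = 230 × 85/641 = 30.499 V.
P_out = V_A I_A + V_B I_B + V_C I_C = 64.587×0.820 + 18.658×3.11 + 30.499×1.81 = 52.961 + 58.027 + 55.204 = 166.19 W.
Ideal ⇒ P_in = P_out, so I_p = P_out/V_p = 166.19/230 = 0.723 A.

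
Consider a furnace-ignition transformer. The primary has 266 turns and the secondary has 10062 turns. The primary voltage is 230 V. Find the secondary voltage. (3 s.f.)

V_s/V_p = N_s/N_p, so V_s = 230 × 10062/266 = 8700 V.

V_s ≈ 8700 V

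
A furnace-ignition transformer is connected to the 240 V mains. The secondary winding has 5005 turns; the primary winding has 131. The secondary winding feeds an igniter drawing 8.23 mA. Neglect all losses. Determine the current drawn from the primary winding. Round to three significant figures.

I_p ≈ 0.314 A

For an ideal transformer I_p N_p = I_s N_s, so I_p = 0.00823 × 5005/131 = 0.314 A.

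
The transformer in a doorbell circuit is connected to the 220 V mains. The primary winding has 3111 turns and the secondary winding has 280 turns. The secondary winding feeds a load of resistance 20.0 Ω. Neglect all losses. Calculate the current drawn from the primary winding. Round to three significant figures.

I_p ≈ 0.0891 A

V_s = V_p × N_s/N_p = 220 × 280/3111 = 19.801 V.
I_s = V_s/R = 19.801/20.0 = 0.99004 A.
For an ideal transformer I_p N_p = I_s N_s, so I_p = 0.99004 × 280/3111 = 0.0891 A.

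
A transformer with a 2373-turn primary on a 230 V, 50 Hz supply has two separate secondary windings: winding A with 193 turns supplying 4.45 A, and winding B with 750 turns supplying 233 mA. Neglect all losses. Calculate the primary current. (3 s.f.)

I_p ≈ 0.436 A

V_A = 230 × 193/2373 = 18.706 V; V_B = 230 × 750/2373 = 72.693 V.
P_out = V_A I_A + V_B I_B = 18.706×4.45 + 72.693×0.233 = 83.243 + 16.937 = 100.18 W.
Ideal ⇒ P_in = P_out, so I_p = P_out/V_p = 100.18/230 = 0.436 A.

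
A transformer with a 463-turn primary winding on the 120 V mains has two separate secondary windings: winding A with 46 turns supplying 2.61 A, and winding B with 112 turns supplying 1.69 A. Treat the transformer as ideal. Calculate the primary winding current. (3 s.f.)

I_p ≈ 0.668 A

V_A = 120 × 46/463 = 11.922 V; V_B = 120 × 112/463 = 29.028 V.
P_out = V_A I_A + V_B I_B = 11.922×2.61 + 29.028×1.69 = 31.117 + 49.057 = 80.175 W.
Ideal ⇒ P_in = P_out, so I_p = P_out/V_p = 80.175/120 = 0.668 A.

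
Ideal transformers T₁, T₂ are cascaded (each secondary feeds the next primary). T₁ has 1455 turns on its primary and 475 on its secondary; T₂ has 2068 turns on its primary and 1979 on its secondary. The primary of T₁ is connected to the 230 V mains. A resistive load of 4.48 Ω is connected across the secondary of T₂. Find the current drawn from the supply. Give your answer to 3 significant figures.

I_supply ≈ 5.01 A

After T₁: V = 230.00 × 475/1455 = 75.086 V.
After T₂: V = 75.086 × 1979/2068 = 71.854 V.
I_load = 71.854/4.48 = 16.039 A, so P_out = 71.854 × 16.039 = 1152.5 W.
All ideal ⇒ P_in = P_out, so I_supply = 1152.5/230 = 5.01 A.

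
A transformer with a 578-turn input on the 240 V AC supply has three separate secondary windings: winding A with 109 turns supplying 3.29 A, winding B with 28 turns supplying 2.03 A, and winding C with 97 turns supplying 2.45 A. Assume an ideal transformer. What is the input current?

I_in ≈ 1.13 A

V_A = 240 × 109/578 = 45.260 V; V_B = 240 × 28/578 = 11.626 V; V_C = 240 × 97/578 = 40.277 V.
P_out = V_A I_A + V_B I_B + V_C I_C = 45.260×3.29 + 11.626×2.03 + 40.277×2.45 = 148.90 + 23.601 + 98.678 = 271.18 W.
Ideal ⇒ P_in = P_out, so I_in = P_out/V_in = 271.18/240 = 1.13 A.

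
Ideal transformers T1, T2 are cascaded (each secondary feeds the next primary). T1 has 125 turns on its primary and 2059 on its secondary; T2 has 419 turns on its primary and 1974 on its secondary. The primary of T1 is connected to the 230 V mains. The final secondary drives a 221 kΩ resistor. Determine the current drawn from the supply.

I_supply ≈ 6.27 A

After T1: V = 230.00 × 2059/125 = 3788.6 V.
After T2: V = 3788.6 × 1974/419 = 17849 V.
I_load = 17849/221000 = 0.080763 A, so P_out = 17849 × 0.080763 = 1441.5 W.
All ideal ⇒ P_in = P_out, so I_supply = 1441.5/230 = 6.27 A.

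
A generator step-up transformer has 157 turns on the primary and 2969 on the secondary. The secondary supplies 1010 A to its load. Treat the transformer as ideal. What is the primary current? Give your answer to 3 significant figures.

I_p ≈ 19100 A

For an ideal transformer I_p/I_s = N_s/N_p, so I_p = 1010 × 2969/157 = 19100 A.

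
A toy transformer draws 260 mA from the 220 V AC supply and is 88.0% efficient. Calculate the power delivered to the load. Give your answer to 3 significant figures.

P_out ≈ 50.3 W

P_in = V_p I_p = 220 × 0.260 = 57.200 W.
P_out = η P_in = 0.880 × 57.200 = 50.3 W.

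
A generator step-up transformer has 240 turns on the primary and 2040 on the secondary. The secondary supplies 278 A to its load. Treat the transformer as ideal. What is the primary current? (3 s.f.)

I_p ≈ 2360 A

For an ideal transformer I_p/I_s = N_s/N_p, so I_p = 278 × 2040/240 = 2360 A.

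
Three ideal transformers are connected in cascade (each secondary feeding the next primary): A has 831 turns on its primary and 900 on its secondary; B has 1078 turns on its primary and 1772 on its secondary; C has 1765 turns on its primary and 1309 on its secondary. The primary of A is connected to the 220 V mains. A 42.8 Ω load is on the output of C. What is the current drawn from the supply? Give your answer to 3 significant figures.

I_supply ≈ 8.96 A

Secondary of A: V = 220.00 × 900/831 = 238.27 V.
Secondary of B: V = 238.27 × 1772/1078 = 391.66 V.
Secondary of C: V = 391.66 × 1309/1765 = 290.47 V.
I_load = 290.47/42.8 = 6.7867 A, so P_out = 290.47 × 6.7867 = 1971.4 W.
All ideal ⇒ P_in = P_out, so I_supply = 1971.4/220 = 8.96 A.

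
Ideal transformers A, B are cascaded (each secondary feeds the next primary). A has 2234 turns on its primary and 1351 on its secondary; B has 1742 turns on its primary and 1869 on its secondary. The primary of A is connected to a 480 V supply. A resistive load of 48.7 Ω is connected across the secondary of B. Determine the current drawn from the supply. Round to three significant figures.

I_supply ≈ 4.15 A

Secondary of A: V = 480.00 × 1351/2234 = 290.28 V.
Secondary of B: V = 290.28 × 1869/1742 = 311.44 V.
I_load = 311.44/48.7 = 6.3951 A, so P_out = 311.44 × 6.3951 = 1991.7 W.
All ideal ⇒ P_in = P_out, so I_supply = 1991.7/480 = 4.15 A.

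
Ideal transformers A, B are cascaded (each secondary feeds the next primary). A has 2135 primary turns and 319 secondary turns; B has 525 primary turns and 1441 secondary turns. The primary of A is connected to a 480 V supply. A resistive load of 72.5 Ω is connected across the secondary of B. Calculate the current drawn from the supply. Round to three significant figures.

I_supply ≈ 1.11 A

Secondary of A: V = 480.00 × 319/2135 = 71.719 V.
Secondary of B: V = 71.719 × 1441/525 = 196.85 V.
I_load = 196.85/72.5 = 2.7152 A, so P_out = 196.85 × 2.7152 = 534.49 W.
All ideal ⇒ P_in = P_out, so I_supply = 534.49/480 = 1.11 A.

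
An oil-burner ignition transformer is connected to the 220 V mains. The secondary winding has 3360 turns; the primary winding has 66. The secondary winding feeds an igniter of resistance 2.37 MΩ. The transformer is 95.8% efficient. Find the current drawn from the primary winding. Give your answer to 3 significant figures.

I_p ≈ 0.251 A

V_s = 220 × 3360/66 = 11200 V.
I_s = V_s/R = 11200/(2.37×10^6) = 0.0047257 A.
P_out = V_s I_s = 11200 × 0.0047257 = 52.928 W.
P_in = P_out/η = 52.928/0.958 = 55.249 W.
I_p = P_in/V_p = 55.249/220 = 0.251 A.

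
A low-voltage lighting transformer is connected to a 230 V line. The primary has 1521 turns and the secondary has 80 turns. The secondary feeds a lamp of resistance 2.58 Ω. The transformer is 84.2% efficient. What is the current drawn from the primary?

I_p ≈ 0.293 A

V_s = 230 × 80/1521 = 12.097 V.
I_s = V_s/R = 12.097/2.58 = 4.6889 A.
P_out = V_s I_s = 12.097 × 4.6889 = 56.723 W.
P_in = P_out/η = 56.723/0.842 = 67.367 W.
I_p = P_in/V_p = 67.367/230 = 0.293 A.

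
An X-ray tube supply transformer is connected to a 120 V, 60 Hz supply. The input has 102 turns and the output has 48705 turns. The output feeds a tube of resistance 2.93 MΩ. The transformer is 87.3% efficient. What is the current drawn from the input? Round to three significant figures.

I_in ≈ 10.7 A

V_out = 120 × 48705/102 = 57300 V.
I_out = V_out/R = 57300/(2.93×10^6) = 0.019556 A.
P_out = V_out I_out = 57300 × 0.019556 = 1120.6 W.
P_in = P_out/η = 1120.6/0.873 = 1283.6 W.
I_in = P_in/V_in = 1283.6/120 = 10.7 A.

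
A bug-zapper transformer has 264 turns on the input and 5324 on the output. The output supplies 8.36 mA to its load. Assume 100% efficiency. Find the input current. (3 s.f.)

I_in ≈ 0.169 A

For an ideal transformer I_in/I_out = N_out/N_in, so I_in = 0.00836 × 5324/264 = 0.169 A.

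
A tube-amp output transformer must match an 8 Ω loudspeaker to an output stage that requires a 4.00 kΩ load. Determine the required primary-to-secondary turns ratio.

N_p/N_s ≈ 22.4

Z_p/Z_s = (N_p/N_s)², so N_p/N_s = √(4000/8) = √500 = 22.4.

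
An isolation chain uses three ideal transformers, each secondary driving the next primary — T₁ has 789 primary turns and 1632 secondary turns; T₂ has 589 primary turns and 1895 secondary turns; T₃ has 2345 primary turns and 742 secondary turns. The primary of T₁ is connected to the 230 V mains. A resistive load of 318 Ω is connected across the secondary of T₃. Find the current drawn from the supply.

I_supply ≈ 3.21 A

Secondary of T₁: V = 230.00 × 1632/789 = 475.74 V.
Secondary of T₂: V = 475.74 × 1895/589 = 1530.6 V.
Secondary of T₃: V = 1530.6 × 742/2345 = 484.31 V.
I_load = 484.31/318 = 1.5230 A, so P_out = 484.31 × 1.5230 = 737.61 W.
All ideal ⇒ P_in = P_out, so I_supply = 737.61/230 = 3.21 A.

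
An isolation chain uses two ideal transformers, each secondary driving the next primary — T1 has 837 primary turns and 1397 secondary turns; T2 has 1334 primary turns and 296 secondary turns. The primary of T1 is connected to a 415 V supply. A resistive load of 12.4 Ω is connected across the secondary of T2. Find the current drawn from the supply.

I_supply ≈ 4.59 A

Secondary of T1: V = 415.00 × 1397/837 = 692.66 V.
Secondary of T2: V = 692.66 × 296/1334 = 153.69 V.
I_load = 153.69/12.4 = 12.395 A, so P_out = 153.69 × 12.395 = 1905.0 W.
All ideal ⇒ P_in = P_out, so I_supply = 1905.0/415 = 4.59 A.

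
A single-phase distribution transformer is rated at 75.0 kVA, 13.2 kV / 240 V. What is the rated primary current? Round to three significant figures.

I_p ≈ 5.68 A

I_p = S/V_p = 75000/13200 = 5.68 A.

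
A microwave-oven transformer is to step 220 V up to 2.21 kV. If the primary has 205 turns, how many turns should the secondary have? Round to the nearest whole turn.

N_s = 2059 turns

N_s/N_p = V_s/V_p, so N_s = 205 × 2210/220 = 2059.3 ≈ 2059 turns.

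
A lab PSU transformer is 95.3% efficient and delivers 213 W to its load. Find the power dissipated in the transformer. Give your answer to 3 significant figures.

P_loss ≈ 10.5 W

P_in = P_out/η = 213/0.953 = 223.505 W.
P_loss = P_in − P_out = 223.505 − 213 = 10.5 W.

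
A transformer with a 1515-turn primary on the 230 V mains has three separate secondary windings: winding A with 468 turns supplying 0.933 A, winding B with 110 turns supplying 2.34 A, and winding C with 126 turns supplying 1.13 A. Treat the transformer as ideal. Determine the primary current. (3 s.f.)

I_p ≈ 0.552 A

V_A = 230 × 468/1515 = 71.050 V; V_B = 230 × 110/1515 = 16.700 V; V_C = 230 × 126/1515 = 19.129 V.
P_out = V_A I_A + V_B I_B + V_C I_C = 71.050×0.933 + 16.700×2.34 + 19.129×1.13 = 66.289 + 39.077 + 21.615 = 126.98 W.
Ideal ⇒ P_in = P_out, so I_p = P_out/V_p = 126.98/230 = 0.552 A.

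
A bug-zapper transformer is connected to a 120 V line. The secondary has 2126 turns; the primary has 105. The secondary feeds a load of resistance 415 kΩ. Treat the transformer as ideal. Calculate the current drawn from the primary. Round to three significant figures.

I_p ≈ 0.119 A

V_s = V_p × N_s/N_p = 120 × 2126/105 = 2429.7 V.
I_s = V_s/R = 2429.7/415000 = 0.0058547 A.
For an ideal transformer I_p N_p = I_s N_s, so I_p = 0.0058547 × 2126/105 = 0.119 A.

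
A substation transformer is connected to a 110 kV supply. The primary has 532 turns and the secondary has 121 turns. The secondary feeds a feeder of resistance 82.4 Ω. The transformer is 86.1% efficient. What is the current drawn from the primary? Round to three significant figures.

I_p ≈ 80.2 A

V_s = 110000 × 121/532 = 25019 V.
I_s = V_s/R = 25019/82.4 = 303.63 A.
P_out = V_s I_s = 25019 × 303.63 = 7.5964×10^6 W.
P_in = P_out/η = 7.5964×10^6/0.861 = 8.8227×10^6 W.
I_p = P_in/V_p = 8.8227×10^6/110000 = 80.2 A.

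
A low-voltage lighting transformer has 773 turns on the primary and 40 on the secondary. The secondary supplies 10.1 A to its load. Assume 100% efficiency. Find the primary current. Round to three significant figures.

For an ideal transformer I_p/I_s = N_s/N_p, so I_p = 10.1 × 40/773 = 0.523 A.

I_p ≈ 0.523 A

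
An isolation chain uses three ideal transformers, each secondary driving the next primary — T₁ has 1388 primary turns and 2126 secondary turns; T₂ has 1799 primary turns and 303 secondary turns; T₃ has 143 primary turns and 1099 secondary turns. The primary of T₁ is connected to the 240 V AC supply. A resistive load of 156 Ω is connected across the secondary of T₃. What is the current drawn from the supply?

I_supply ≈ 6.05 A

After T₁: V = 240.00 × 2126/1388 = 367.61 V.
After T₂: V = 367.61 × 303/1799 = 61.915 V.
After T₃: V = 61.915 × 1099/143 = 475.84 V.
I_load = 475.84/156 = 3.0502 A, so P_out = 475.84 × 3.0502 = 1451.4 W.
All ideal ⇒ P_in = P_out, so I_supply = 1451.4/240 = 6.05 A.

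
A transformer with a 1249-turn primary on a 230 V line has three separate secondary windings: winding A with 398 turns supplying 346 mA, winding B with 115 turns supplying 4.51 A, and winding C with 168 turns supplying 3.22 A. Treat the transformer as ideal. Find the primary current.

I_p ≈ 0.959 A

V_A = 230 × 398/1249 = 73.291 V; V_B = 230 × 115/1249 = 21.177 V; V_C = 230 × 168/1249 = 30.937 V.
P_out = V_A I_A + V_B I_B + V_C I_C = 73.291×0.346 + 21.177×4.51 + 30.937×3.22 = 25.359 + 95.508 + 99.616 = 220.48 W.
Ideal ⇒ P_in = P_out, so I_p = P_out/V_p = 220.48/230 = 0.959 A.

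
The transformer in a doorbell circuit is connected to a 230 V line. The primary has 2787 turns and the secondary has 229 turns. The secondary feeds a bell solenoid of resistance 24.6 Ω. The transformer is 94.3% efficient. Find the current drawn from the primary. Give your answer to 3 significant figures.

I_p ≈ 0.0669 A

V_s = 230 × 229/2787 = 18.898 V.
I_s = V_s/R = 18.898/24.6 = 0.76823 A.
P_out = V_s I_s = 18.898 × 0.76823 = 14.518 W.
P_in = P_out/η = 14.518/0.943 = 15.396 W.
I_p = P_in/V_p = 15.396/230 = 0.0669 A.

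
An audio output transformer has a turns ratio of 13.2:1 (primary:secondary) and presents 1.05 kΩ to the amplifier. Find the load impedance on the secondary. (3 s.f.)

Z_s ≈ 6.03 Ω

Z_s = Z_p/(N_p/N_s)² = 1050/13.2² = 6.03 Ω.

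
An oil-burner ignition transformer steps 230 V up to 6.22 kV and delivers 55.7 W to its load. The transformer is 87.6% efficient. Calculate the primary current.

P_in = P_out/η = 55.7/0.876 = 63.584 W.
I_p = P_in/V_p = 63.584/230 = 0.276 A.

I_p ≈ 0.276 A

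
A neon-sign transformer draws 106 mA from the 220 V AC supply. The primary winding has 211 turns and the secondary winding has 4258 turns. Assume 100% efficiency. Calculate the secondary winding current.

I_s ≈ 0.00525 A

I_s/I_p = N_p/N_s, so I_s = 0.106 × 211/4258 = 0.00525 A.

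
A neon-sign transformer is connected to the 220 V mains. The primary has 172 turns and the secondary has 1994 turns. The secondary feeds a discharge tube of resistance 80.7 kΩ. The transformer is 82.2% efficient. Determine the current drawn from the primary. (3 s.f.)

V_s = 220 × 1994/172 = 2550.5 V.
I_s = V_s/R = 2550.5/80700 = 0.031604 A.
P_out = V_s I_s = 2550.5 × 0.031604 = 80.606 W.
P_in = P_out/η = 80.606/0.822 = 98.060 W.
I_p = P_in/V_p = 98.060/220 = 0.446 A.

I_p ≈ 0.446 A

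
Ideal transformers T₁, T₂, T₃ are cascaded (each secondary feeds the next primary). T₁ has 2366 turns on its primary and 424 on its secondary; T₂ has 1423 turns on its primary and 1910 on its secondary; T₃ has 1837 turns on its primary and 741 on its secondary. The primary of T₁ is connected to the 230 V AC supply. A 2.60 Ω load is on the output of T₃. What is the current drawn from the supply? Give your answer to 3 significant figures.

After T₁: V = 230.00 × 424/2366 = 41.217 V.
After T₂: V = 41.217 × 1910/1423 = 55.323 V.
After T₃: V = 55.323 × 741/1837 = 22.316 V.
I_load = 22.316/2.60 = 8.5831 A, so P_out = 22.316 × 8.5831 = 191.54 W.
All ideal ⇒ P_in = P_out, so I_supply = 191.54/230 = 0.833 A.

I_supply ≈ 0.833 A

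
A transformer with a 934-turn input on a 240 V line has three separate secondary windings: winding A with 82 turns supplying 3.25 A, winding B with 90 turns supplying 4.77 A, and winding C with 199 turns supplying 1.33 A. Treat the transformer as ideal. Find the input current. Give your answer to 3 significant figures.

V_A = 240 × 82/934 = 21.071 V; V_B = 240 × 90/934 = 23.126 V; V_C = 240 × 199/934 = 51.135 V.
P_out = V_A I_A + V_B I_B + V_C I_C = 21.071×3.25 + 23.126×4.77 + 51.135×1.33 = 68.480 + 110.31 + 68.009 = 246.80 W.
Ideal ⇒ P_in = P_out, so I_in = P_out/V_in = 246.80/240 = 1.03 A.

I_in ≈ 1.03 A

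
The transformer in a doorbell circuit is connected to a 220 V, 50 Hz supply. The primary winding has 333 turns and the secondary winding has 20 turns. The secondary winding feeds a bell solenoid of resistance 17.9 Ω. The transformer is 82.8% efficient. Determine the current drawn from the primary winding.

V_s = 220 × 20/333 = 13.213 V.
I_s = V_s/R = 13.213/17.9 = 0.73817 A.
P_out = V_s I_s = 13.213 × 0.73817 = 9.7536 W.
P_in = P_out/η = 9.7536/0.828 = 11.780 W.
I_p = P_in/V_p = 11.780/220 = 0.0535 A.

I_p ≈ 0.0535 A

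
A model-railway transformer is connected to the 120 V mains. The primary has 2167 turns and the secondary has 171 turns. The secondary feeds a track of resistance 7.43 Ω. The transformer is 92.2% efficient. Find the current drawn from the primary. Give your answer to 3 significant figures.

V_s = 120 × 171/2167 = 9.4693 V.
I_s = V_s/R = 9.4693/7.43 = 1.2745 A.
P_out = V_s I_s = 9.4693 × 1.2745 = 12.068 W.
P_in = P_out/η = 12.068/0.922 = 13.089 W.
I_p = P_in/V_p = 13.089/120 = 0.109 A.

I_p ≈ 0.109 A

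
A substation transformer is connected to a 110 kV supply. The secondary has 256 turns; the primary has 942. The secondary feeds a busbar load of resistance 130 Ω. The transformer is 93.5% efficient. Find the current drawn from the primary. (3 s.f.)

V_s = 110000 × 256/942 = 29894 V.
I_s = V_s/R = 29894/130 = 229.95 A.
P_out = V_s I_s = 29894 × 229.95 = 6.8742×10^6 W.
P_in = P_out/η = 6.8742×10^6/0.935 = 7.3521×10^6 W.
I_p = P_in/V_p = 7.3521×10^6/110000 = 66.8 A.

I_p ≈ 66.8 A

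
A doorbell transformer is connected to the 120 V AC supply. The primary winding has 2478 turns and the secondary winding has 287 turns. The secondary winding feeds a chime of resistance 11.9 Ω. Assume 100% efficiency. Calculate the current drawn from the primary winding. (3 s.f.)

I_p ≈ 0.135 A

V_s = V_p × N_s/N_p = 120 × 287/2478 = 13.898 V.
I_s = V_s/R = 13.898/11.9 = 1.1679 A.
For an ideal transformer I_p N_p = I_s N_s, so I_p = 1.1679 × 287/2478 = 0.135 A.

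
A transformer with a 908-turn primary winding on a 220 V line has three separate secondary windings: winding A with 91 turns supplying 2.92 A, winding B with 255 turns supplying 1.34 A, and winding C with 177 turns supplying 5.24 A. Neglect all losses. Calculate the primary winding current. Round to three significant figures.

V_A = 220 × 91/908 = 22.048 V; V_B = 220 × 255/908 = 61.784 V; V_C = 220 × 177/908 = 42.885 V.
P_out = V_A I_A + V_B I_B + V_C I_C = 22.048×2.92 + 61.784×1.34 + 42.885×5.24 = 64.381 + 82.791 + 224.72 = 371.89 W.
Ideal ⇒ P_in = P_out, so I_p = P_out/V_p = 371.89/220 = 1.69 A.

I_p ≈ 1.69 A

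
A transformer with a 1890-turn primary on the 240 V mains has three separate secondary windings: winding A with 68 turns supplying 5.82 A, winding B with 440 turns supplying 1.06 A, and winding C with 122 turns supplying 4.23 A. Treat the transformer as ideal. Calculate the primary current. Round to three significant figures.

V_A = 240 × 68/1890 = 8.6349 V; V_B = 240 × 440/1890 = 55.873 V; V_C = 240 × 122/1890 = 15.492 V.
P_out = V_A I_A + V_B I_B + V_C I_C = 8.6349×5.82 + 55.873×1.06 + 15.492×4.23 = 50.255 + 59.225 + 65.531 = 175.01 W.
Ideal ⇒ P_in = P_out, so I_p = P_out/V_p = 175.01/240 = 0.729 A.

I_p ≈ 0.729 A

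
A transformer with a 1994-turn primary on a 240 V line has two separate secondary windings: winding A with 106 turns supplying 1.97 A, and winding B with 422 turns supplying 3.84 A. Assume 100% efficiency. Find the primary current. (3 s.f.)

I_p ≈ 0.917 A

V_A = 240 × 106/1994 = 12.758 V; V_B = 240 × 422/1994 = 50.792 V.
P_out = V_A I_A + V_B I_B = 12.758×1.97 + 50.792×3.84 = 25.134 + 195.04 = 220.18 W.
Ideal ⇒ P_in = P_out, so I_p = P_out/V_p = 220.18/240 = 0.917 A.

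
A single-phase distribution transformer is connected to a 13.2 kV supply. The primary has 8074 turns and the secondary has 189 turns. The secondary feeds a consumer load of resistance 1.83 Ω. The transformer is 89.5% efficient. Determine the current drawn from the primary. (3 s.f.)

V_s = 13200 × 189/8074 = 308.99 V.
I_s = V_s/R = 308.99/1.83 = 168.85 A.
P_out = V_s I_s = 308.99 × 168.85 = 52173 W.
P_in = P_out/η = 52173/0.895 = 58293 W.
I_p = P_in/V_p = 58293/13200 = 4.42 A.

I_p ≈ 4.42 A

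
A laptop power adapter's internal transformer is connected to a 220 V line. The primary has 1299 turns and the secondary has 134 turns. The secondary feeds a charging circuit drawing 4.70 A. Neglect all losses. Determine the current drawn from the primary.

I_p ≈ 0.485 A

For an ideal transformer I_p N_p = I_s N_s, so I_p = 4.70 × 134/1299 = 0.485 A.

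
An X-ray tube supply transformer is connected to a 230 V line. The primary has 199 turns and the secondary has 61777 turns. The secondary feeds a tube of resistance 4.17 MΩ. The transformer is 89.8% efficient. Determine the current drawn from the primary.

I_p ≈ 5.92 A

V_s = 230 × 61777/199 = 71401 V.
I_s = V_s/R = 71401/(4.17×10^6) = 0.017122 A.
P_out = V_s I_s = 71401 × 0.017122 = 1222.6 W.
P_in = P_out/η = 1222.6/0.898 = 1361.4 W.
I_p = P_in/V_p = 1361.4/230 = 5.92 A.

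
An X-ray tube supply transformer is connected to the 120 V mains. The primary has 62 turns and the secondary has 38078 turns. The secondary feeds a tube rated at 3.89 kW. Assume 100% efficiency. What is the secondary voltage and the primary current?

V_s ≈ 73700 V, I_p ≈ 32.4 A

V_s = V_p × N_s/N_p = 120 × 38078/62 = 73699 V.
I_s = P/V_s = 3890/73699 = 0.052782 A.
I_p = I_s × N_s/N_p = 0.052782 × 38078/62 = 32.4 A.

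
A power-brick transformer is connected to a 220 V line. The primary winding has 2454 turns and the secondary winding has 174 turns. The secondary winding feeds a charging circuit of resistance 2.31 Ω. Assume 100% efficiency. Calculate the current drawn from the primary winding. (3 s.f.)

V_s = V_p × N_s/N_p = 220 × 174/2454 = 15.599 V.
I_s = V_s/R = 15.599/2.31 = 6.7528 A.
For an ideal transformer I_p N_p = I_s N_s, so I_p = 6.7528 × 174/2454 = 0.479 A.

I_p ≈ 0.479 A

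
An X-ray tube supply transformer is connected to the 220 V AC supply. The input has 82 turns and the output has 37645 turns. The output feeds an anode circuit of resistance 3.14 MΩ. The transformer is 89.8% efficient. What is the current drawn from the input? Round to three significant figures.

I_in ≈ 16.4 A

V_out = 220 × 37645/82 = 101000 V.
I_out = V_out/R = 101000/(3.14×10^6) = 0.032165 A.
P_out = V_out I_out = 101000 × 0.032165 = 3248.6 W.
P_in = P_out/η = 3248.6/0.898 = 3617.6 W.
I_in = P_in/V_in = 3617.6/220 = 16.4 A.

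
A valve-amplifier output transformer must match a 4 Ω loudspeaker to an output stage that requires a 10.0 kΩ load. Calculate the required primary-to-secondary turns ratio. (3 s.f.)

Z_p/Z_s = (N_p/N_s)², so N_p/N_s = √(10000/4) = √2500 = 50.0.

N_p/N_s ≈ 50.0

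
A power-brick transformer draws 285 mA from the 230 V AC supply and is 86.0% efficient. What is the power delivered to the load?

P_out ≈ 56.4 W

P_in = V_p I_p = 230 × 0.285 = 65.550 W.
P_out = η P_in = 0.860 × 65.550 = 56.4 W.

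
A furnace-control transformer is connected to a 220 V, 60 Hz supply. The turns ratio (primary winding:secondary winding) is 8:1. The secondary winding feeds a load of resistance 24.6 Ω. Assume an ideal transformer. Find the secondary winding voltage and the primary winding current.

V_s ≈ 27.5 V, I_p ≈ 0.140 A

V_s = V_p × N_s/N_p = 220 × 1/8 = 27.500 V.
I_s = V_s/R = 27.500/24.6 = 1.1179 A.
I_p = I_s × N_s/N_p = 1.1179 × 1/8 = 0.140 A.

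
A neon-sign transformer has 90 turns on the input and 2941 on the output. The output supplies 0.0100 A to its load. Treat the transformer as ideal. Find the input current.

I_in ≈ 0.327 A

For an ideal transformer I_in/I_out = N_out/N_in, so I_in = 0.0100 × 2941/90 = 0.327 A.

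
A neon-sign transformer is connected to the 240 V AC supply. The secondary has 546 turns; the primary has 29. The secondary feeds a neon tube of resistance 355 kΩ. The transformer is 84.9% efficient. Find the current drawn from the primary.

I_p ≈ 0.282 A

V_s = 240 × 546/29 = 4518.6 V.
I_s = V_s/R = 4518.6/355000 = 0.012729 A.
P_out = V_s I_s = 4518.6 × 0.012729 = 57.515 W.
P_in = P_out/η = 57.515/0.849 = 67.745 W.
I_p = P_in/V_p = 67.745/240 = 0.282 A.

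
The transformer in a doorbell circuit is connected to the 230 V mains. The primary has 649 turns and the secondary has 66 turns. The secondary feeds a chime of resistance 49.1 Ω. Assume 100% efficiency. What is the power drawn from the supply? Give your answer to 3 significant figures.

P ≈ 11.1 W

V_s = V_p × N_s/N_p = 230 × 66/649 = 23.390 V.
I_s = V_s/R = 23.390/49.1 = 0.47637 A.
I_p = I_s × N_s/N_p = 0.47637 × 66/649 = 0.048445 A.
P = V_p I_p = 230 × 0.048445 = 11.1 W.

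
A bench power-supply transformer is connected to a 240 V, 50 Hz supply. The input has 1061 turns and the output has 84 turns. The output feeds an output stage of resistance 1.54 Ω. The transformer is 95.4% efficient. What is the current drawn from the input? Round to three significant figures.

I_in ≈ 1.02 A

V_out = 240 × 84/1061 = 19.001 V.
I_out = V_out/R = 19.001/1.54 = 12.338 A.
P_out = V_out I_out = 19.001 × 12.338 = 234.44 W.
P_in = P_out/η = 234.44/0.954 = 245.74 W.
I_in = P_in/V_in = 245.74/240 = 1.02 A.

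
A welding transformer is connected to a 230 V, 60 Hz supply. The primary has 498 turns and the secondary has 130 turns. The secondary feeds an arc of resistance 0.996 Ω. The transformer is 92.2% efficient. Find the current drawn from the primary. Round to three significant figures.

V_s = 230 × 130/498 = 60.040 V.
I_s = V_s/R = 60.040/0.996 = 60.281 A.
P_out = V_s I_s = 60.040 × 60.281 = 3619.3 W.
P_in = P_out/η = 3619.3/0.922 = 3925.5 W.
I_p = P_in/V_p = 3925.5/230 = 17.1 A.

I_p ≈ 17.1 A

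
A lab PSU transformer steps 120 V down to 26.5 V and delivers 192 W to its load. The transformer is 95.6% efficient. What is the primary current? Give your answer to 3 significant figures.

P_in = P_out/η = 192/0.956 = 200.84 W.
I_p = P_in/V_p = 200.84/120 = 1.67 A.

I_p ≈ 1.67 A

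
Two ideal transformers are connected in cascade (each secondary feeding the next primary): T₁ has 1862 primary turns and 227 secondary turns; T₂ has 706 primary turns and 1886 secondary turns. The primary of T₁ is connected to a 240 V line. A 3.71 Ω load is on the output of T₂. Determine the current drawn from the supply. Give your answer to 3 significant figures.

I_supply ≈ 6.86 A

After T₁: V = 240.00 × 227/1862 = 29.259 V.
After T₂: V = 29.259 × 1886/706 = 78.162 V.
I_load = 78.162/3.71 = 21.068 A, so P_out = 78.162 × 21.068 = 1646.7 W.
All ideal ⇒ P_in = P_out, so I_supply = 1646.7/240 = 6.86 A.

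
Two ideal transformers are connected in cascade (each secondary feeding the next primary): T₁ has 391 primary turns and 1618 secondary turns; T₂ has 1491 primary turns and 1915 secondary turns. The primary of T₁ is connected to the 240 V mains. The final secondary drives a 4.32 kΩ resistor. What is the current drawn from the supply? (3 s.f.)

I_supply ≈ 1.57 A

Secondary of T₁: V = 240.00 × 1618/391 = 993.15 V.
Secondary of T₂: V = 993.15 × 1915/1491 = 1275.6 V.
I_load = 1275.6/4320 = 0.29527 A, so P_out = 1275.6 × 0.29527 = 376.64 W.
All ideal ⇒ P_in = P_out, so I_supply = 376.64/240 = 1.57 A.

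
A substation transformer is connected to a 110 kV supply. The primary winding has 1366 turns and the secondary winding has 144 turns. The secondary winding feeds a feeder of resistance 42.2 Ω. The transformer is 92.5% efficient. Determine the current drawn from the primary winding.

I_p ≈ 31.3 A

V_s = 110000 × 144/1366 = 11596 V.
I_s = V_s/R = 11596/42.2 = 274.78 A.
P_out = V_s I_s = 11596 × 274.78 = 3.1864×10^6 W.
P_in = P_out/η = 3.1864×10^6/0.925 = 3.4447×10^6 W.
I_p = P_in/V_p = 3.4447×10^6/110000 = 31.3 A.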